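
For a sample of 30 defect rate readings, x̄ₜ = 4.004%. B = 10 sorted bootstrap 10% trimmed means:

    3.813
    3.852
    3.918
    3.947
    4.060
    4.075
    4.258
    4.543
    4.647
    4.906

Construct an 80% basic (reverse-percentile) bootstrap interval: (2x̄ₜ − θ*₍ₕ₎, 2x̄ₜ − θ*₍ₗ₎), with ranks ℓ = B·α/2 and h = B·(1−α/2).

Percentile endpoints at ranks 1 and 9: θ*₍1₎ = 3.813, θ*₍9₎ = 4.647.
Basic interval reflects these around x̄ₜ:
  lower = 2 × 4.004 − 4.647 = 3.361
  upper = 2 × 4.004 − 3.813 = 4.195

(3.361, 4.195)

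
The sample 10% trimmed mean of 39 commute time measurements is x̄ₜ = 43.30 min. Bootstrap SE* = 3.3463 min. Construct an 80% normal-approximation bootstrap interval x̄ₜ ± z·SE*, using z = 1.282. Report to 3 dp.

(39.010, 47.590)

Margin = 1.282 × 3.3463 = 4.2900
Interval: 43.30 ± 4.2900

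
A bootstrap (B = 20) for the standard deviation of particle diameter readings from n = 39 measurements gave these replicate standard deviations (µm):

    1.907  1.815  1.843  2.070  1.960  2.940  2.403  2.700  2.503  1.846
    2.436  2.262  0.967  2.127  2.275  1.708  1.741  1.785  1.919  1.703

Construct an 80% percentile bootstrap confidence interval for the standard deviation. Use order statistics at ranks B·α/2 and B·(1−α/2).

Sorted replicates: 0.967, 1.703, 1.708, 1.741, 1.785, 1.815, 1.843, 1.846, 1.907, 1.919, 1.960, 2.070, 2.127, 2.262, 2.275, 2.403, 2.436, 2.503, 2.700, 2.940
α = 0.20; lower rank = 20 × 0.100 = 2; upper rank = 20 × 0.900 = 18.
The 2nd smallest replicate is 1.703; the 18th is 2.503.

(1.703, 2.503)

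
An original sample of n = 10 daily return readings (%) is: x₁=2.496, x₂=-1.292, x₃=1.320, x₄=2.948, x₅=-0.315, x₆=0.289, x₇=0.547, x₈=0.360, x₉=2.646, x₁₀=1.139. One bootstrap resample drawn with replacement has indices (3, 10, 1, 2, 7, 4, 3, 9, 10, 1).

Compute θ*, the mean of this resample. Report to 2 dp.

Resample values: 1.320, 1.139, 2.496, -1.292, 0.547, 2.948, 1.320, 2.646, 1.139, 2.496.
Mean = (1.320 + 1.139 + 2.496 + (-1.292) + 0.547 + 2.948 + 1.320 + 2.646 + 1.139 + 2.496) / 10 = 14.7590 / 10 = 1.48

θ* = 1.48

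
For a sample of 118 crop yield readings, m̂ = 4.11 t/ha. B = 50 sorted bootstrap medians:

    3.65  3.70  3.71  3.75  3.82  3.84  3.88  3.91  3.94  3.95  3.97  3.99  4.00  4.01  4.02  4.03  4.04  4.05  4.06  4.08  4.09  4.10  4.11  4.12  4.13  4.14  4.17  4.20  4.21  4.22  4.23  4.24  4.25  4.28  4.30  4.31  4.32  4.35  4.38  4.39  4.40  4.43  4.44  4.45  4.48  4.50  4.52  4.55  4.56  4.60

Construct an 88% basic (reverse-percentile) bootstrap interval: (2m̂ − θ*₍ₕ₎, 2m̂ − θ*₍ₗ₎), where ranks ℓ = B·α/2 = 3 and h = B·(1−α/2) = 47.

(3.70, 4.51)

Percentile endpoints at ranks 3 and 47: θ*₍3₎ = 3.71, θ*₍47₎ = 4.52.
Basic interval reflects these around m̂:
  lower = 2 × 4.11 − 4.52 = 3.70
  upper = 2 × 4.11 − 3.71 = 4.51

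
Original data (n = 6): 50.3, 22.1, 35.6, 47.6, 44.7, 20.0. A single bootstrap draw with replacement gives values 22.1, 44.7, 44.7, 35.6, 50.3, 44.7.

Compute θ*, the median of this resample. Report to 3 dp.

θ* = 44.700

Sorted: 22.1, 35.6, 44.7, 44.7, 44.7, 50.3
Median = average of the two middle values = 44.700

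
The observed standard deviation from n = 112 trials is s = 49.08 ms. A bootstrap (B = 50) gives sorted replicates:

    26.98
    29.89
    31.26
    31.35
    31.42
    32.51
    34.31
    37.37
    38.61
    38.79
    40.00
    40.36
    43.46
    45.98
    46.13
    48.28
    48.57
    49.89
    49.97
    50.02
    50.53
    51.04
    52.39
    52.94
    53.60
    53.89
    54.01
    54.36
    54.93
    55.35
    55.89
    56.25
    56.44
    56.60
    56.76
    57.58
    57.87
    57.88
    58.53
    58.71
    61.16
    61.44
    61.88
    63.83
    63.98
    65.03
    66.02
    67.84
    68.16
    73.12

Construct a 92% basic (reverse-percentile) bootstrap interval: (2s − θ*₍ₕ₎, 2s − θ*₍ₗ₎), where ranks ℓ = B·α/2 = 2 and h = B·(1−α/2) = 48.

Percentile endpoints at ranks 2 and 48: θ*₍2₎ = 29.89, θ*₍48₎ = 67.84.
Basic interval reflects these around s:
  lower = 2 × 49.08 − 67.84 = 30.32
  upper = 2 × 49.08 − 29.89 = 68.27

(30.32, 68.27)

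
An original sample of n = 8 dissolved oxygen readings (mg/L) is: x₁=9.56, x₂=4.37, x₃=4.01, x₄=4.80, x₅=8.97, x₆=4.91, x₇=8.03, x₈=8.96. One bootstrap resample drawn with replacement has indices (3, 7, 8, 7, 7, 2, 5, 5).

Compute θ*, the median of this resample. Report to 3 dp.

Resample values: 4.01, 8.03, 8.96, 8.03, 8.03, 4.37, 8.97, 8.97.
Sorted: 4.01, 4.37, 8.03, 8.03, 8.03, 8.96, 8.97, 8.97
Median = average of the two middle values = 8.030

θ* = 8.030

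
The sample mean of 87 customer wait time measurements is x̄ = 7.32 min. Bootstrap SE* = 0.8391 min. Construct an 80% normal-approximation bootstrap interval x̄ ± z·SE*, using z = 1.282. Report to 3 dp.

(6.244, 8.396)

Margin = 1.282 × 0.8391 = 1.0757
Interval: 7.32 ± 1.0757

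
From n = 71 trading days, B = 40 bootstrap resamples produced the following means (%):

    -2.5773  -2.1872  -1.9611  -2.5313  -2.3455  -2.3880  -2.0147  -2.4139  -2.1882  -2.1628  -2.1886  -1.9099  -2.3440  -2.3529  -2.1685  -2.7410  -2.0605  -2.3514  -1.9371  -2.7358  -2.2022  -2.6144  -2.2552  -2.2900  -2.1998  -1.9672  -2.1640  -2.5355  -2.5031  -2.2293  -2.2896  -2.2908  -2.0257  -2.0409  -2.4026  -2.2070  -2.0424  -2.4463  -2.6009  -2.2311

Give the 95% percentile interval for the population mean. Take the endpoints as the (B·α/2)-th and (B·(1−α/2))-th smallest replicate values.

(-2.7410, -1.9371)

Sorted replicates: -2.7410, -2.7358, -2.6144, -2.6009, -2.5773, -2.5355, -2.5313, -2.5031, -2.4463, -2.4139, -2.4026, -2.3880, -2.3529, -2.3514, -2.3455, -2.3440, -2.2908, -2.2900, -2.2896, -2.2552, -2.2311, -2.2293, -2.2070, -2.2022, -2.1998, -2.1886, -2.1882, -2.1872, -2.1685, -2.1640, -2.1628, -2.0605, -2.0424, -2.0409, -2.0257, -2.0147, -1.9672, -1.9611, -1.9371, -1.9099
α = 0.05; lower rank = 40 × 0.025 = 1; upper rank = 40 × 0.975 = 39.
The 1st smallest replicate is -2.7410; the 39th is -1.9371.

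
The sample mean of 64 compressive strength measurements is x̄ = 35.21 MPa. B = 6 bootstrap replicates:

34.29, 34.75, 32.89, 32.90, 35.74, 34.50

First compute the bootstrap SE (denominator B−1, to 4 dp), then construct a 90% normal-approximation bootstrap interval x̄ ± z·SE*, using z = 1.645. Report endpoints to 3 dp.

Mean of replicates = 34.1783; sum of squared deviations = 6.1755; SE* = √(6.1755/5) = 1.1113
Margin = 1.645 × 1.1113 = 1.8281
Interval: 35.21 ± 1.8281

(33.382, 37.038)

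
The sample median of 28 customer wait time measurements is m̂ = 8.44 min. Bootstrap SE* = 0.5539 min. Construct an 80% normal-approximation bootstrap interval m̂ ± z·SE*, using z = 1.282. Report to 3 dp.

(7.730, 9.150)

Margin = 1.282 × 0.5539 = 0.7101
Interval: 8.44 ± 0.7101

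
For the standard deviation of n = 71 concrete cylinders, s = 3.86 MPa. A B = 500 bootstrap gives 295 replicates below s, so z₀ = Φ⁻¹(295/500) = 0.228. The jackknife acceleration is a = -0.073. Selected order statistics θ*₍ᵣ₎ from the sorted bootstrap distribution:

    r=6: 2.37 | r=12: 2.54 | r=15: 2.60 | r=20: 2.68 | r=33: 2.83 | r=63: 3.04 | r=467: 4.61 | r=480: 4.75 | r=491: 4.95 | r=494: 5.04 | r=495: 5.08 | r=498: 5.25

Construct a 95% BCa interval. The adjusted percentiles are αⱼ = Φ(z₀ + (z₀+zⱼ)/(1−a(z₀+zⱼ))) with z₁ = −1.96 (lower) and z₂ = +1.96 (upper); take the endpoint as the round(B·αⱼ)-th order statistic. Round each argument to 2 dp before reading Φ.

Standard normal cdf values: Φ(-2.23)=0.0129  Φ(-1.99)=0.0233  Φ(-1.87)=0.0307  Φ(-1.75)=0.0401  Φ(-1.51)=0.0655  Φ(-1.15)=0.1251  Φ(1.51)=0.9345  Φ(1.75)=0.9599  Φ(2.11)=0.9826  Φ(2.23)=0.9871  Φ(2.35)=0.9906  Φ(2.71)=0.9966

Lower: z₀ + z₁ = 0.228 + (-1.960) = -1.732; 1 − a(z₀+z₁) = 1 − (-0.073)(-1.732) = 0.8736; argument = 0.228 + (-1.732)/0.8736 = -1.7547 → -1.75.
α₁ = Φ(-1.75) = 0.0401; rank = round(500 × 0.0401) = 20; θ*₍20₎ = 2.68.
Upper: z₀ + z₂ = 2.188; 1 − a(z₀+z₂) = 1.1597; argument = 2.1147 → 2.11; α₂ = 0.9826; rank = 491; θ*₍491₎ = 4.95.

(2.68, 4.95)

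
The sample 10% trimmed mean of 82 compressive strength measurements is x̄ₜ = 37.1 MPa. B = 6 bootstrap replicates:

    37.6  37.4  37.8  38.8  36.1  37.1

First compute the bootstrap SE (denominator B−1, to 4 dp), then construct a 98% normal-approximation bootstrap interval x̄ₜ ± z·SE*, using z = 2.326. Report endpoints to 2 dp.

(35.04, 39.16)

Mean of replicates = 37.4667; sum of squared deviations = 3.9133; SE* = √(3.9133/5) = 0.8847
Margin = 2.326 × 0.8847 = 2.058
Interval: 37.1 ± 2.058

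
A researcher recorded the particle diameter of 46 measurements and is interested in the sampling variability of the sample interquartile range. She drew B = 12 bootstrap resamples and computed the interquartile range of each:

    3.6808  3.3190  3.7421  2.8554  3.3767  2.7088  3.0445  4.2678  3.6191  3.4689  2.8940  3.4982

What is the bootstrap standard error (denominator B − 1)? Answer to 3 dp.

Bootstrap SE is the standard deviation of the 12 replicate interquartile ranges.
Mean of replicates: (3.6808 + 3.3190 + 3.7421 + 2.8554 + 3.3767 + 2.7088 + 3.0445 + 4.2678 + 3.6191 + 3.4689 + 2.8940 + 3.4982) / 12 = 40.47530 / 12 = 3.37294
Sum of squared deviations: (+0.30786)² + (−0.05394)² + (+0.36916)² + (−0.51754)² + (+0.00376)² + (−0.66414)² + (−0.32844)² + (+0.89486)² + (+0.24616)² + (+0.09596)² + (−0.47894)² + (+0.12526)² = 2.16643
Variance = 2.16643 / 11 = 0.19695
SE* = √0.19695

SE* = 0.444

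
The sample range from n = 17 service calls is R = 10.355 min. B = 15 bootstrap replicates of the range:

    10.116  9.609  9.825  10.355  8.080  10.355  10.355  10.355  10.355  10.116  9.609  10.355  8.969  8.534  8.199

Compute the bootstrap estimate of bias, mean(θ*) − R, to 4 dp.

mean(θ*) = (10.116 + 9.609 + 9.825 + 10.355 + 8.080 + 10.355 + 10.355 + 10.355 + 10.355 + 10.116 + 9.609 + 10.355 + 8.969 + 8.534 + 8.199) / 15 = 9.67913
bias = 9.67913 − 10.355

bias = −0.6759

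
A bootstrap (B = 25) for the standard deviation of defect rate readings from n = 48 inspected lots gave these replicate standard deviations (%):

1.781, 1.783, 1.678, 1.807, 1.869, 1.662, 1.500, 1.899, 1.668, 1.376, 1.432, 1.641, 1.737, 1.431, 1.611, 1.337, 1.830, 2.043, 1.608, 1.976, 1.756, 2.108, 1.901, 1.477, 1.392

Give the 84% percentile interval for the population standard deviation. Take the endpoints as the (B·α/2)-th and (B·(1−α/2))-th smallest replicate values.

(1.376, 1.976)

Sorted replicates: 1.337, 1.376, 1.392, 1.431, 1.432, 1.477, 1.500, 1.608, 1.611, 1.641, 1.662, 1.668, 1.678, 1.737, 1.756, 1.781, 1.783, 1.807, 1.830, 1.869, 1.899, 1.901, 1.976, 2.043, 2.108
α = 0.16; lower rank = 25 × 0.080 = 2; upper rank = 25 × 0.920 = 23.
The 2nd smallest replicate is 1.376; the 23rd is 1.976.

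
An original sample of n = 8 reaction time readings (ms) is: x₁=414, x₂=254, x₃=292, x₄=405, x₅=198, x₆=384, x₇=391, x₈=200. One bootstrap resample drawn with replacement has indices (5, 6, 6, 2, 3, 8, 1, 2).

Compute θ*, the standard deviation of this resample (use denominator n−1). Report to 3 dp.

θ* = 85.988

Resample values: 198, 384, 384, 254, 292, 200, 414, 254.
Mean = 297.5000; sum of squared deviations = 51758.0000
s² = 51758.0000 / 7 = 7394.0000
s = √7394.0000 = 85.988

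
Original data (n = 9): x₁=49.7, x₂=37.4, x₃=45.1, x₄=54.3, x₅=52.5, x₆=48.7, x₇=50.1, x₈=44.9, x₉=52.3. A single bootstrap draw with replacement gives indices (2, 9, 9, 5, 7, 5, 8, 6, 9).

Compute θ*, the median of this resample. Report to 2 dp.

θ* = 52.30

Resample values: 37.4, 52.3, 52.3, 52.5, 50.1, 52.5, 44.9, 48.7, 52.3.
Sorted: 37.4, 44.9, 48.7, 50.1, 52.3, 52.3, 52.3, 52.5, 52.5
Median = middle value = 52.30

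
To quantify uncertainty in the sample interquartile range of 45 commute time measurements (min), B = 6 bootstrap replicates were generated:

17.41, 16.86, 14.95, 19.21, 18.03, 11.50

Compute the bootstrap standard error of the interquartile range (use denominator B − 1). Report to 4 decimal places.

Bootstrap SE is the standard deviation of the 6 replicate interquartile ranges.
Mean of replicates: (17.41 + 16.86 + 14.95 + 19.21 + 18.03 + 11.50) / 6 = 97.96000 / 6 = 16.32667
Sum of squared deviations: (+1.08333)² + (+0.53333)² + (−1.37667)² + (+2.88333)² + (+1.70333)² + (−4.82667)² = 37.86493
Variance = 37.86493 / 5 = 7.57299
SE* = √7.57299

SE* = 2.7519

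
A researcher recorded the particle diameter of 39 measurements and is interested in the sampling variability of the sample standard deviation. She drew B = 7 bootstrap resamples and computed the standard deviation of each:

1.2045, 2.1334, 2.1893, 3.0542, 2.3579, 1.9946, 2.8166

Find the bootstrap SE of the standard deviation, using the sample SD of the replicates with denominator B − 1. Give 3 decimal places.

SE* = 0.599

Bootstrap SE is the standard deviation of the 7 replicate standard deviations.
Mean of replicates: (1.2045 + 2.1334 + 2.1893 + 3.0542 + 2.3579 + 1.9946 + 2.8166) / 7 = 15.75050 / 7 = 2.25007
Sum of squared deviations: (−1.04557)² + (−0.11667)² + (−0.06077)² + (+0.80413)² + (+0.10783)² + (−0.25547)² + (+0.56653)² = 2.15500
Variance = 2.15500 / 6 = 0.35917
SE* = √0.35917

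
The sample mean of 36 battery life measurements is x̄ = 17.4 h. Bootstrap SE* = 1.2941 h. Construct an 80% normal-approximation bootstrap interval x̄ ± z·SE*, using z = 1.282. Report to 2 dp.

(15.74, 19.06)

Margin = 1.282 × 1.2941 = 1.659
Interval: 17.4 ± 1.659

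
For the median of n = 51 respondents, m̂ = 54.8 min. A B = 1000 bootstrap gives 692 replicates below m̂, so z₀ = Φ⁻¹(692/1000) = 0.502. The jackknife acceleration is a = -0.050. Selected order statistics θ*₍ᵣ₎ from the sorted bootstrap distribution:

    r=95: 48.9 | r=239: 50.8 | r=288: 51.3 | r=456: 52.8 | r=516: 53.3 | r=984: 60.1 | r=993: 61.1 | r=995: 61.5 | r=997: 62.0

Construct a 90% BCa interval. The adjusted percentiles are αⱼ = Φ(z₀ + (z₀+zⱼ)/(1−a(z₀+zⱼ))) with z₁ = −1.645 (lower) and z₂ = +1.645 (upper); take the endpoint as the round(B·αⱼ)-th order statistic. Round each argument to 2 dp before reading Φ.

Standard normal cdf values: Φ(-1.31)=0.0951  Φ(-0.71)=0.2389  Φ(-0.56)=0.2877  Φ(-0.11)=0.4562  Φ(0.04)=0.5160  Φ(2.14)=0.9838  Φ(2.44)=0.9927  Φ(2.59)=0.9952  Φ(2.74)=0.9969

(50.8, 61.1)

Lower: z₀ + z₁ = 0.502 + (-1.645) = -1.143; 1 − a(z₀+z₁) = 1 − (-0.050)(-1.143) = 0.9428; argument = 0.502 + (-1.143)/0.9428 = -0.7103 → -0.71.
α₁ = Φ(-0.71) = 0.2389; rank = round(1000 × 0.2389) = 239; θ*₍239₎ = 50.8.
Upper: z₀ + z₂ = 2.147; 1 − a(z₀+z₂) = 1.1074; argument = 2.4409 → 2.44; α₂ = 0.9927; rank = 993; θ*₍993₎ = 61.1.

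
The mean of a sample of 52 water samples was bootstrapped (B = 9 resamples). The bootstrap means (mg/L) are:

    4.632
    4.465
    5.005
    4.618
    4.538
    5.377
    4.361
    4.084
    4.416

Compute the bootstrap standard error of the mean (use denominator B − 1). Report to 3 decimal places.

Bootstrap SE is the standard deviation of the 9 replicate means.
Mean of replicates: (4.632 + 4.465 + 5.005 + 4.618 + 4.538 + 5.377 + 4.361 + 4.084 + 4.416) / 9 = 41.4960 / 9 = 4.6107
Sum of squared deviations: (+0.0213)² + (−0.1457)² + (+0.3943)² + (+0.0073)² + (−0.0727)² + (+0.7663)² + (−0.2497)² + (−0.5267)² + (−0.1947)² = 1.1474
Variance = 1.1474 / 8 = 0.1434
SE* = √0.1434

SE* = 0.379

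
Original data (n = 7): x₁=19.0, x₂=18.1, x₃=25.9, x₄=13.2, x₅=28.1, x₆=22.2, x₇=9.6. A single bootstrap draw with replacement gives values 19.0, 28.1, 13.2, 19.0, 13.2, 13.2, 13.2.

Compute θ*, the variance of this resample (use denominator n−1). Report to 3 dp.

θ* = 31.495

Mean = 16.9857; sum of squared deviations = 188.9686
s² = 188.9686 / 6 = 31.4948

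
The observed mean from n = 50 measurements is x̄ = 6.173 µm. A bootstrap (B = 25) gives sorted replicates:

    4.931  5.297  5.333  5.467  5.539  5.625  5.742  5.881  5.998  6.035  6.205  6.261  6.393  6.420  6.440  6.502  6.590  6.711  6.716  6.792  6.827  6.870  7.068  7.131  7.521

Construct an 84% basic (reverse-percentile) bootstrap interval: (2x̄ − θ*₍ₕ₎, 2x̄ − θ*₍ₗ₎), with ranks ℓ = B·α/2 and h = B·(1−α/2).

(5.278, 7.049)

Percentile endpoints at ranks 2 and 23: θ*₍2₎ = 5.297, θ*₍23₎ = 7.068.
Basic interval reflects these around x̄:
  lower = 2 × 6.173 − 7.068 = 5.278
  upper = 2 × 6.173 − 5.297 = 7.049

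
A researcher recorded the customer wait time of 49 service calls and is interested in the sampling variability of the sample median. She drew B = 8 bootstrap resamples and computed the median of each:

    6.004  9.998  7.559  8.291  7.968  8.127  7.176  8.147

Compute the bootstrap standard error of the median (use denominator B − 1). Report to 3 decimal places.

SE* = 1.128

Bootstrap SE is the standard deviation of the 8 replicate medians.
Mean of replicates: (6.004 + 9.998 + 7.559 + 8.291 + 7.968 + 8.127 + 7.176 + 8.147) / 8 = 63.2700 / 8 = 7.9088
Sum of squared deviations: (−1.9048)² + (+2.0892)² + (−0.3498)² + (+0.3822)² + (+0.0592)² + (+0.2183)² + (−0.7328)² + (+0.2382)² = 8.9063
Variance = 8.9063 / 7 = 1.2723
SE* = √1.2723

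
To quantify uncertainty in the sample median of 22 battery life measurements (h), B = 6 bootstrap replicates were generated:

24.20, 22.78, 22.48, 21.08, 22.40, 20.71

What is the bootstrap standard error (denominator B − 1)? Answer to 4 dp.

SE* = 1.2566

Bootstrap SE is the standard deviation of the 6 replicate medians.
Mean of replicates: (24.20 + 22.78 + 22.48 + 21.08 + 22.40 + 20.71) / 6 = 133.65000 / 6 = 22.27500
Sum of squared deviations: (+1.92500)² + (+0.50500)² + (+0.20500)² + (−1.19500)² + (+0.12500)² + (−1.56500)² = 7.89555
Variance = 7.89555 / 5 = 1.57911
SE* = √1.57911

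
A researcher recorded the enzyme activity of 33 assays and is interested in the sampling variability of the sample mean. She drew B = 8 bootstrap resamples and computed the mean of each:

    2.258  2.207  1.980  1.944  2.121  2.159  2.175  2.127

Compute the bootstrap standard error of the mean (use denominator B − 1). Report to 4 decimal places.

Bootstrap SE is the standard deviation of the 8 replicate means.
Mean of replicates: (2.258 + 2.207 + 1.980 + 1.944 + 2.121 + 2.159 + 2.175 + 2.127) / 8 = 16.97100 / 8 = 2.12138
Sum of squared deviations: (+0.13662)² + (+0.08562)² + (−0.14138)² + (−0.17738)² + (−0.00038)² + (+0.03762)² + (+0.05362)² + (+0.00562)² = 0.08177
Variance = 0.08177 / 7 = 0.01168
SE* = √0.01168

SE* = 0.1081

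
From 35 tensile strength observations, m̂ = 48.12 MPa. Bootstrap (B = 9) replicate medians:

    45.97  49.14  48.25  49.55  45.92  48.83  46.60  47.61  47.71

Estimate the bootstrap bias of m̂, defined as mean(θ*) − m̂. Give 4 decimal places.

mean(θ*) = (45.97 + 49.14 + 48.25 + 49.55 + 45.92 + 48.83 + 46.60 + 47.61 + 47.71) / 9 = 47.73111
bias = 47.73111 − 48.12

bias = −0.3889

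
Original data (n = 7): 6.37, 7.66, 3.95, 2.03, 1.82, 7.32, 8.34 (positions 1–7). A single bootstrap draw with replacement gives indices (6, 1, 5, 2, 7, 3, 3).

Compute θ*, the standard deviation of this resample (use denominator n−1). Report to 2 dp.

θ* = 2.42

Resample values: 7.32, 6.37, 1.82, 7.66, 8.34, 3.95, 3.95.
Mean = 5.6300; sum of squared deviations = 35.0296
s² = 35.0296 / 6 = 5.8383
s = √5.8383 = 2.42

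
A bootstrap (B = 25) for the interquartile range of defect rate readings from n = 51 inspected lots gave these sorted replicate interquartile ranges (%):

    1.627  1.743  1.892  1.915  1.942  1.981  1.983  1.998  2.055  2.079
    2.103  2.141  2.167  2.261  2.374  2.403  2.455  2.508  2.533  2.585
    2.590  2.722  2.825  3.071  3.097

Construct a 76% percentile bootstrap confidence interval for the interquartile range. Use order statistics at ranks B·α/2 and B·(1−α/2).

α = 0.24; lower rank = 25 × 0.120 = 3; upper rank = 25 × 0.880 = 22.
The 3rd smallest replicate is 1.892; the 22nd is 2.722.

(1.892, 2.722)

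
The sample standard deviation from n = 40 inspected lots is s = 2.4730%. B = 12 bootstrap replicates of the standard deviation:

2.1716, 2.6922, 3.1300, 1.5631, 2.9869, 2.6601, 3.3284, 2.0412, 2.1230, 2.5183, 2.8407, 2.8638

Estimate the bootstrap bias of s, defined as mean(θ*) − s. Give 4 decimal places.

bias = +0.1036

mean(θ*) = (2.1716 + 2.6922 + 3.1300 + 1.5631 + 2.9869 + 2.6601 + 3.3284 + 2.0412 + 2.1230 + 2.5183 + 2.8407 + 2.8638) / 12 = 2.57661
bias = 2.57661 − 2.4730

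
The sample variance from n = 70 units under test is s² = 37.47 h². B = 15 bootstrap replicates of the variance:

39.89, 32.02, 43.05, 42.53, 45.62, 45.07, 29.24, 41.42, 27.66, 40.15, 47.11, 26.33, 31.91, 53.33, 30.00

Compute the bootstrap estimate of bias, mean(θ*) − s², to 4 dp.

bias = +0.8853

mean(θ*) = (39.89 + 32.02 + 43.05 + 42.53 + 45.62 + 45.07 + 29.24 + 41.42 + 27.66 + 40.15 + 47.11 + 26.33 + 31.91 + 53.33 + 30.00) / 15 = 38.35533
bias = 38.35533 − 37.47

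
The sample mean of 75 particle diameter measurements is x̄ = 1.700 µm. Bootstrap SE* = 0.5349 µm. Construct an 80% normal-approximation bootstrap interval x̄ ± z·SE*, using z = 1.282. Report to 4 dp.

Margin = 1.282 × 0.5349 = 0.68574
Interval: 1.700 ± 0.68574

(1.0143, 2.3857)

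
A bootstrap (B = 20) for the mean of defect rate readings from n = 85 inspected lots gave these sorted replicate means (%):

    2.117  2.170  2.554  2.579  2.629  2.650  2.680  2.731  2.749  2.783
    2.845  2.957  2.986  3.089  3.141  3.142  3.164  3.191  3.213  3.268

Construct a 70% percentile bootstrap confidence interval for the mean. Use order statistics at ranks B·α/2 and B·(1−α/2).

α = 0.30; lower rank = 20 × 0.150 = 3; upper rank = 20 × 0.850 = 17.
The 3rd smallest replicate is 2.554; the 17th is 3.164.

(2.554, 3.164)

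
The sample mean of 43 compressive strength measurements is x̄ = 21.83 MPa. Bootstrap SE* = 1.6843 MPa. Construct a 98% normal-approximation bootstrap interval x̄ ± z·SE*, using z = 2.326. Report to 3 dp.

Margin = 2.326 × 1.6843 = 3.9177
Interval: 21.83 ± 3.9177

(17.912, 25.748)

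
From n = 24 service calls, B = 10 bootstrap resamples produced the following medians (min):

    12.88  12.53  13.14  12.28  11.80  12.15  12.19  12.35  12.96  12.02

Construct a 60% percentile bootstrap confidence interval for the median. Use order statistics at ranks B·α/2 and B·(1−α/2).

(12.02, 12.88)

Sorted replicates: 11.80, 12.02, 12.15, 12.19, 12.28, 12.35, 12.53, 12.88, 12.96, 13.14
α = 0.40; lower rank = 10 × 0.200 = 2; upper rank = 10 × 0.800 = 8.
The 2nd smallest replicate is 12.02; the 8th is 12.88.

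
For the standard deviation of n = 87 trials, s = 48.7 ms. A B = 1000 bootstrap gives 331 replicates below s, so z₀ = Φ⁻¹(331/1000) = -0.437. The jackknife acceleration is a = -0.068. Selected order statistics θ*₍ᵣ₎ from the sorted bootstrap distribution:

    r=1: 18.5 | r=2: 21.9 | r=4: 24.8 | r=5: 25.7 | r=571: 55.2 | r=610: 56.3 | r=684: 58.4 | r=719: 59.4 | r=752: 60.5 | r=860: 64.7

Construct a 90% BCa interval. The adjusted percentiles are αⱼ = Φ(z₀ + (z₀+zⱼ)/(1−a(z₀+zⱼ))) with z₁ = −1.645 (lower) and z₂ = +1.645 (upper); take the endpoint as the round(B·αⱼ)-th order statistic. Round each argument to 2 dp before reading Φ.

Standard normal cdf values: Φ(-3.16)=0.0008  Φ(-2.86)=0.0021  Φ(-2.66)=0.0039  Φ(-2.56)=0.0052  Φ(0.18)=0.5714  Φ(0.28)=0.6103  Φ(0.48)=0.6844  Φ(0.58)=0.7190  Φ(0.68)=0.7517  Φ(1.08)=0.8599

Lower: z₀ + z₁ = -0.437 + (-1.645) = -2.082; 1 − a(z₀+z₁) = 1 − (-0.068)(-2.082) = 0.8584; argument = -0.437 + (-2.082)/0.8584 = -2.8624 → -2.86.
α₁ = Φ(-2.86) = 0.0021; rank = round(1000 × 0.0021) = 2; θ*₍2₎ = 21.9.
Upper: z₀ + z₂ = 1.208; 1 − a(z₀+z₂) = 1.0821; argument = 0.6793 → 0.68; α₂ = 0.7517; rank = 752; θ*₍752₎ = 60.5.

(21.9, 60.5)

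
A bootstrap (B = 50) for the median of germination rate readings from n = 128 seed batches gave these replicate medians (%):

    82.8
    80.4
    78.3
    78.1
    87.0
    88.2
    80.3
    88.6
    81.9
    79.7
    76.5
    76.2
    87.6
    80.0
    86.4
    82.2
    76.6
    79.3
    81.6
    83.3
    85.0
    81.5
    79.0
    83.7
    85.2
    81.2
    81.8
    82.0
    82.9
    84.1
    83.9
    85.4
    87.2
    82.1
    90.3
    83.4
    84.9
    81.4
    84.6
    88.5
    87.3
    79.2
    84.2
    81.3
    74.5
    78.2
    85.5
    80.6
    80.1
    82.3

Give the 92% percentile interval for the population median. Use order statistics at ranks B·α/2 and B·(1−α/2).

Sorted replicates: 74.5, 76.2, 76.5, 76.6, 78.1, 78.2, 78.3, 79.0, 79.2, 79.3, 79.7, 80.0, 80.1, 80.3, 80.4, 80.6, 81.2, 81.3, 81.4, 81.5, 81.6, 81.8, 81.9, 82.0, 82.1, 82.2, 82.3, 82.8, 82.9, 83.3, 83.4, 83.7, 83.9, 84.1, 84.2, 84.6, 84.9, 85.0, 85.2, 85.4, 85.5, 86.4, 87.0, 87.2, 87.3, 87.6, 88.2, 88.5, 88.6, 90.3
α = 0.08; lower rank = 50 × 0.040 = 2; upper rank = 50 × 0.960 = 48.
The 2nd smallest replicate is 76.2; the 48th is 88.5.

(76.2, 88.5)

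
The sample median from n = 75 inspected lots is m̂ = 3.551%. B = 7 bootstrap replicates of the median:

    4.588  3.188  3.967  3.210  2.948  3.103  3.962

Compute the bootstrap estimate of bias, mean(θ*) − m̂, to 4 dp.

bias = +0.0156

mean(θ*) = (4.588 + 3.188 + 3.967 + 3.210 + 2.948 + 3.103 + 3.962) / 7 = 3.56657
bias = 3.56657 − 3.551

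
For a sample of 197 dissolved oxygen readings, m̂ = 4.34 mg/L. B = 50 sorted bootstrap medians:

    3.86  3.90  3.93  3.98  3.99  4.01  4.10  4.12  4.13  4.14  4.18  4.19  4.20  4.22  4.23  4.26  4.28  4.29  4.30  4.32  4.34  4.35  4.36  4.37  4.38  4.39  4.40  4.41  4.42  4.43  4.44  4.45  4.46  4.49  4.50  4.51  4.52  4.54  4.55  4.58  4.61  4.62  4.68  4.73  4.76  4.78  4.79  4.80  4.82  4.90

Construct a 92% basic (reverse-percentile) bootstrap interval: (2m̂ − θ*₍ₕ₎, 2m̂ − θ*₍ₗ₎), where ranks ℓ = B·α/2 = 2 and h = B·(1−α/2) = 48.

Percentile endpoints at ranks 2 and 48: θ*₍2₎ = 3.90, θ*₍48₎ = 4.80.
Basic interval reflects these around m̂:
  lower = 2 × 4.34 − 4.80 = 3.88
  upper = 2 × 4.34 − 3.90 = 4.78

(3.88, 4.78)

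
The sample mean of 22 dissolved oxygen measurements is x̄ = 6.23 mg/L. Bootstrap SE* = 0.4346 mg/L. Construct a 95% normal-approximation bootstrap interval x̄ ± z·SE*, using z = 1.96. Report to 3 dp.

Margin = 1.96 × 0.4346 = 0.8518
Interval: 6.23 ± 0.8518

(5.378, 7.082)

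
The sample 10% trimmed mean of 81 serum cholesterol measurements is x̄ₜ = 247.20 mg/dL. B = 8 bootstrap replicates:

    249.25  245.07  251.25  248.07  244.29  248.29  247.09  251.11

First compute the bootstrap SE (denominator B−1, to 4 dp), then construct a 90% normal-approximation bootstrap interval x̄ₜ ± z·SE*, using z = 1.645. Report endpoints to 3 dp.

Mean of replicates = 248.0525; sum of squared deviations = 45.0412; SE* = √(45.0412/7) = 2.5366
Margin = 1.645 × 2.5366 = 4.1727
Interval: 247.20 ± 4.1727

(243.027, 251.373)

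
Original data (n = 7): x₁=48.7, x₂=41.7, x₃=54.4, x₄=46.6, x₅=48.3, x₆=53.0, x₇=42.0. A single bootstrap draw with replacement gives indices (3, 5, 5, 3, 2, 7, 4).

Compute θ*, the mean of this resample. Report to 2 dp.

θ* = 47.96

Resample values: 54.4, 48.3, 48.3, 54.4, 41.7, 42.0, 46.6.
Mean = (54.4 + 48.3 + 48.3 + 54.4 + 41.7 + 42.0 + 46.6) / 7 = 335.70 / 7 = 47.96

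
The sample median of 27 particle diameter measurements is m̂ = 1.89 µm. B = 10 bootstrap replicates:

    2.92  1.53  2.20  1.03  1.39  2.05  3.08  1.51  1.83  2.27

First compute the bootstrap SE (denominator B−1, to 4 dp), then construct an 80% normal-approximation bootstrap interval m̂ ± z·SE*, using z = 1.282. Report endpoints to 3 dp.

(1.043, 2.737)

Mean of replicates = 1.9810; sum of squared deviations = 3.9275; SE* = √(3.9275/9) = 0.6606
Margin = 1.282 × 0.6606 = 0.8469
Interval: 1.89 ± 0.8469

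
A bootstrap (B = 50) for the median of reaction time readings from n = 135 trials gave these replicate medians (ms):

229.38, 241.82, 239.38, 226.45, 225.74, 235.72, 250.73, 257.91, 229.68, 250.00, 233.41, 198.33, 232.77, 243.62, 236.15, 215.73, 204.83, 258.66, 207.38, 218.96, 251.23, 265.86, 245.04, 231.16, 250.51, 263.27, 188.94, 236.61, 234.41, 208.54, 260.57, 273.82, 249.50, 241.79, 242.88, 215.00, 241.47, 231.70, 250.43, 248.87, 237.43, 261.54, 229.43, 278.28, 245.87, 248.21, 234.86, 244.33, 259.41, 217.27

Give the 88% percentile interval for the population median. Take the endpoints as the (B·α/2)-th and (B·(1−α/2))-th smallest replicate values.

(204.83, 263.27)

Sorted replicates: 188.94, 198.33, 204.83, 207.38, 208.54, 215.00, 215.73, 217.27, 218.96, 225.74, 226.45, 229.38, 229.43, 229.68, 231.16, 231.70, 232.77, 233.41, 234.41, 234.86, 235.72, 236.15, 236.61, 237.43, 239.38, 241.47, 241.79, 241.82, 242.88, 243.62, 244.33, 245.04, 245.87, 248.21, 248.87, 249.50, 250.00, 250.43, 250.51, 250.73, 251.23, 257.91, 258.66, 259.41, 260.57, 261.54, 263.27, 265.86, 273.82, 278.28
α = 0.12; lower rank = 50 × 0.060 = 3; upper rank = 50 × 0.940 = 47.
The 3rd smallest replicate is 204.83; the 47th is 263.27.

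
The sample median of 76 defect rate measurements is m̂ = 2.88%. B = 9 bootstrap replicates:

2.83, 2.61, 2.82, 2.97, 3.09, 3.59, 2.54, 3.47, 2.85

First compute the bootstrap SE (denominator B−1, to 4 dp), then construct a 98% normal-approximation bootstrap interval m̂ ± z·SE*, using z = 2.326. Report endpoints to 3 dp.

Mean of replicates = 2.9744; sum of squared deviations = 1.0196; SE* = √(1.0196/8) = 0.3570
Margin = 2.326 × 0.3570 = 0.8304
Interval: 2.88 ± 0.8304

(2.050, 3.710)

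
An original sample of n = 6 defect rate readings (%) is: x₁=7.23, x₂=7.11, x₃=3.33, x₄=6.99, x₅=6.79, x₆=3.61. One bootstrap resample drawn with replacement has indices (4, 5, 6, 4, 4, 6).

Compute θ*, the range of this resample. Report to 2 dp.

Resample values: 6.99, 6.79, 3.61, 6.99, 6.99, 3.61.
Range = 6.99 − 3.61 = 3.38

θ* = 3.38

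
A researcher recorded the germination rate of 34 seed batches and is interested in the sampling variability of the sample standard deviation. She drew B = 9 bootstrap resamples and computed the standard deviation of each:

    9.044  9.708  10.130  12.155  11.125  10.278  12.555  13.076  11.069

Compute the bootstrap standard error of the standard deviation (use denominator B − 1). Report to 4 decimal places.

SE* = 1.3626

Bootstrap SE is the standard deviation of the 9 replicate standard deviations.
Mean of replicates: (9.044 + 9.708 + 10.130 + 12.155 + 11.125 + 10.278 + 12.555 + 13.076 + 11.069) / 9 = 99.14000 / 9 = 11.01556
Sum of squared deviations: (−1.97156)² + (−1.30756)² + (−0.88556)² + (+1.13944)² + (+0.10944)² + (−0.73756)² + (+1.53944)² + (+2.06044)² + (+0.05344)² = 14.85342
Variance = 14.85342 / 8 = 1.85668
SE* = √1.85668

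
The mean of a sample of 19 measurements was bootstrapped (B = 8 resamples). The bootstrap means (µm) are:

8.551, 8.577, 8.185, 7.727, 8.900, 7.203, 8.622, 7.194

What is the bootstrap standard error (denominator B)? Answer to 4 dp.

Bootstrap SE is the standard deviation of the 8 replicate means.
Mean of replicates: (8.551 + 8.577 + 8.185 + 7.727 + 8.900 + 7.203 + 8.622 + 7.194) / 8 = 64.95900 / 8 = 8.11988
Sum of squared deviations: (+0.43112)² + (+0.45712)² + (+0.06513)² + (−0.39288)² + (+0.78012)² + (−0.91688)² + (+0.50212)² + (−0.92588)² = 3.11205
Variance = 3.11205 / 8 = 0.38901
SE* = √0.38901

SE* = 0.6237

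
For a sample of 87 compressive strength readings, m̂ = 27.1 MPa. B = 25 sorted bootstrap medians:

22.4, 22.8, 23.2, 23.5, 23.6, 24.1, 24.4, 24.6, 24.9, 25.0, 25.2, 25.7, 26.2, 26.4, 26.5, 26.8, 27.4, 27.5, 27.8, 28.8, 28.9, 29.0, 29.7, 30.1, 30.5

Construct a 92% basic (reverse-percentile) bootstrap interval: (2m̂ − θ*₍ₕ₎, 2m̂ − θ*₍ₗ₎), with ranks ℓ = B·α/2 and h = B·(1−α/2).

Percentile endpoints at ranks 1 and 24: θ*₍1₎ = 22.4, θ*₍24₎ = 30.1.
Basic interval reflects these around m̂:
  lower = 2 × 27.1 − 30.1 = 24.1
  upper = 2 × 27.1 − 22.4 = 31.8

(24.1, 31.8)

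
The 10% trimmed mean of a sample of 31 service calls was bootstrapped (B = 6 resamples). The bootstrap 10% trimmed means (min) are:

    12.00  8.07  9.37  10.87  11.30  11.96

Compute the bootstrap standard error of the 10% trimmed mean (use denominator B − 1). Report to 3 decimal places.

Bootstrap SE is the standard deviation of the 6 replicate 10% trimmed means.
Mean of replicates: (12.00 + 8.07 + 9.37 + 10.87 + 11.30 + 11.96) / 6 = 63.5700 / 6 = 10.5950
Sum of squared deviations: (+1.4050)² + (−2.5250)² + (−1.2250)² + (+0.2750)² + (+0.7050)² + (+1.3650)² = 12.2862
Variance = 12.2862 / 5 = 2.4572
SE* = √2.4572

SE* = 1.568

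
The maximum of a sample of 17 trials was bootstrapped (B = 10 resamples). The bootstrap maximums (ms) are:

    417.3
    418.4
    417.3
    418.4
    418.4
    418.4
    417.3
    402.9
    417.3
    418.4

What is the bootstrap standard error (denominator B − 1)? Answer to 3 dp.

SE* = 4.778

Bootstrap SE is the standard deviation of the 10 replicate maximums.
Mean of replicates: (417.3 + 418.4 + 417.3 + 418.4 + 418.4 + 418.4 + 417.3 + 402.9 + 417.3 + 418.4) / 10 = 4164.1000 / 10 = 416.4100
Sum of squared deviations: (+0.8900)² + (+1.9900)² + (+0.8900)² + (+1.9900)² + (+1.9900)² + (+1.9900)² + (+0.8900)² + (−13.5100)² + (+0.8900)² + (+1.9900)² = 205.4890
Variance = 205.4890 / 9 = 22.8321
SE* = √22.8321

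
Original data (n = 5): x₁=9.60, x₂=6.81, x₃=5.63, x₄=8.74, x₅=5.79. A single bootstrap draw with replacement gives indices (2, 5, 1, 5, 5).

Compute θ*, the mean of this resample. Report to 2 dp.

θ* = 6.76

Resample values: 6.81, 5.79, 9.60, 5.79, 5.79.
Mean = (6.81 + 5.79 + 9.60 + 5.79 + 5.79) / 5 = 33.780 / 5 = 6.76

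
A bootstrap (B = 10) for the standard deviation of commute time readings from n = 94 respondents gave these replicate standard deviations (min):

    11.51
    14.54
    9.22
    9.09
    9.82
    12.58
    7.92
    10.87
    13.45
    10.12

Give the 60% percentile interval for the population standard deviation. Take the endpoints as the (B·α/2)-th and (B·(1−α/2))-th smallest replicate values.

Sorted replicates: 7.92, 9.09, 9.22, 9.82, 10.12, 10.87, 11.51, 12.58, 13.45, 14.54
α = 0.40; lower rank = 10 × 0.200 = 2; upper rank = 10 × 0.800 = 8.
The 2nd smallest replicate is 9.09; the 8th is 12.58.

(9.09, 12.58)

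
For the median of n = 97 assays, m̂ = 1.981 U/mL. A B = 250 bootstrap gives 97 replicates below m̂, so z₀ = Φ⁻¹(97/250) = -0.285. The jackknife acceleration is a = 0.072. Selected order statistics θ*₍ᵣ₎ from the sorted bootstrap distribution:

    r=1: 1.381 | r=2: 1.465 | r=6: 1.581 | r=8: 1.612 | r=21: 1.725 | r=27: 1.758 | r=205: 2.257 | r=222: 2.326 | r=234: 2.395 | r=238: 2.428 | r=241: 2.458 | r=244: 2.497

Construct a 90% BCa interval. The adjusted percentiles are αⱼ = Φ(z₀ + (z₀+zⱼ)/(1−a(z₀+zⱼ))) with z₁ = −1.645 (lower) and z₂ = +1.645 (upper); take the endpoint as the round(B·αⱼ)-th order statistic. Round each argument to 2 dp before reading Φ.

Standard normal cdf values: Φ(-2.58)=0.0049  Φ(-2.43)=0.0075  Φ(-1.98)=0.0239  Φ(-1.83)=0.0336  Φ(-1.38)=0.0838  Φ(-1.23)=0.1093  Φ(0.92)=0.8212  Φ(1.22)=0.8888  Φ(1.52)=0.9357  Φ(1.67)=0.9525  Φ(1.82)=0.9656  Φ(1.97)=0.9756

Lower: z₀ + z₁ = -0.285 + (-1.645) = -1.930; 1 − a(z₀+z₁) = 1 − (0.072)(-1.930) = 1.1390; argument = -0.285 + (-1.930)/1.1390 = -1.9795 → -1.98.
α₁ = Φ(-1.98) = 0.0239; rank = round(250 × 0.0239) = 6; θ*₍6₎ = 1.581.
Upper: z₀ + z₂ = 1.360; 1 − a(z₀+z₂) = 0.9021; argument = 1.2226 → 1.22; α₂ = 0.8888; rank = 222; θ*₍222₎ = 2.326.

(1.581, 2.326)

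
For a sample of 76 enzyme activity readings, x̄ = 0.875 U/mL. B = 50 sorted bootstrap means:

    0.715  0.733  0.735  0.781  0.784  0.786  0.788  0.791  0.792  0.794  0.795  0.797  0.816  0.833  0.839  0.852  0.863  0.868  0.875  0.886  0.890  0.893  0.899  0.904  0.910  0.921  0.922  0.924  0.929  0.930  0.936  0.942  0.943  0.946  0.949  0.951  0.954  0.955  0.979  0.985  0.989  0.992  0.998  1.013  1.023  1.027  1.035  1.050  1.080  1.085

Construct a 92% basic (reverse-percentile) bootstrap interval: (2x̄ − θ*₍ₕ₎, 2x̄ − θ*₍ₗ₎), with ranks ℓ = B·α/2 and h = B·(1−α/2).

(0.700, 1.017)

Percentile endpoints at ranks 2 and 48: θ*₍2₎ = 0.733, θ*₍48₎ = 1.050.
Basic interval reflects these around x̄:
  lower = 2 × 0.875 − 1.050 = 0.700
  upper = 2 × 0.875 − 0.733 = 1.017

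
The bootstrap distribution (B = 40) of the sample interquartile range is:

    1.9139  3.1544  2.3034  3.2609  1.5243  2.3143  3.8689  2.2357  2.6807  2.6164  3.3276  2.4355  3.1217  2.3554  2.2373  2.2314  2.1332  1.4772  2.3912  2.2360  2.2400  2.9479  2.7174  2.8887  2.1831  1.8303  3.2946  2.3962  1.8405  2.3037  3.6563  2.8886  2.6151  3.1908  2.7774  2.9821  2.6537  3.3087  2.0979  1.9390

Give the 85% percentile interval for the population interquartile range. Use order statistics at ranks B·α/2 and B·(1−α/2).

Sorted replicates: 1.4772, 1.5243, 1.8303, 1.8405, 1.9139, 1.9390, 2.0979, 2.1332, 2.1831, 2.2314, 2.2357, 2.2360, 2.2373, 2.2400, 2.3034, 2.3037, 2.3143, 2.3554, 2.3912, 2.3962, 2.4355, 2.6151, 2.6164, 2.6537, 2.6807, 2.7174, 2.7774, 2.8886, 2.8887, 2.9479, 2.9821, 3.1217, 3.1544, 3.1908, 3.2609, 3.2946, 3.3087, 3.3276, 3.6563, 3.8689
α = 0.15; lower rank = 40 × 0.075 = 3; upper rank = 40 × 0.925 = 37.
The 3rd smallest replicate is 1.8303; the 37th is 3.3087.

(1.8303, 3.3087)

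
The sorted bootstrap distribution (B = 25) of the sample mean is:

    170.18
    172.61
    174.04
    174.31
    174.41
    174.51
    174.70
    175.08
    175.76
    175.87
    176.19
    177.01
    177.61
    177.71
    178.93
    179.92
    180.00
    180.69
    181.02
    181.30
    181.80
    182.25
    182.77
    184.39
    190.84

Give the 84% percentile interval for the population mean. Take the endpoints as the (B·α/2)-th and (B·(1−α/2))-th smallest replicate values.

(172.61, 182.77)

α = 0.16; lower rank = 25 × 0.080 = 2; upper rank = 25 × 0.920 = 23.
The 2nd smallest replicate is 172.61; the 23rd is 182.77.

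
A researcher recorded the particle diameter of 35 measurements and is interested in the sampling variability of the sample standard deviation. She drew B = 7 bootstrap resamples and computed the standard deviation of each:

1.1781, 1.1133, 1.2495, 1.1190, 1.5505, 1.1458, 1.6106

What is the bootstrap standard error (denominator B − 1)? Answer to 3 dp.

SE* = 0.210

Bootstrap SE is the standard deviation of the 7 replicate standard deviations.
Mean of replicates: (1.1781 + 1.1133 + 1.2495 + 1.1190 + 1.5505 + 1.1458 + 1.6106) / 7 = 8.96680 / 7 = 1.28097
Sum of squared deviations: (−0.10287)² + (−0.16767)² + (−0.03147)² + (−0.16197)² + (+0.26953)² + (−0.13517)² + (+0.32963)² = 0.26549
Variance = 0.26549 / 6 = 0.04425
SE* = √0.04425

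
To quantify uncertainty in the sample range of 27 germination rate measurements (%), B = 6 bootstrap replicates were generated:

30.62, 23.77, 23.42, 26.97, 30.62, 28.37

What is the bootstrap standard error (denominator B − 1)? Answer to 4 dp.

SE* = 3.1879

Bootstrap SE is the standard deviation of the 6 replicate ranges.
Mean of replicates: (30.62 + 23.77 + 23.42 + 26.97 + 30.62 + 28.37) / 6 = 163.77000 / 6 = 27.29500
Sum of squared deviations: (+3.32500)² + (−3.52500)² + (−3.87500)² + (−0.32500)² + (+3.32500)² + (+1.07500)² = 50.81375
Variance = 50.81375 / 5 = 10.16275
SE* = √10.16275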